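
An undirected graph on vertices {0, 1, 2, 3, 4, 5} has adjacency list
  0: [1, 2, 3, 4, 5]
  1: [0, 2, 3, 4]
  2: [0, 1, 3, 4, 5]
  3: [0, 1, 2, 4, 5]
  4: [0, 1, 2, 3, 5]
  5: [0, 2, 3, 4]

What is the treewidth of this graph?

A width-4 tree decomposition is:
Bags: B1 = {0, 1, 2, 3, 4}  B2 = {0, 2, 3, 4, 5}
Tree: B1–B2
The largest bag has 5 vertices, giving width 4; this decomposition certifies tw(G) ≤ 4. Conversely, {0, 1, 2, 3, 4} is a clique of size 5, and the vertices of any clique must share a bag in every tree decomposition; so some bag has ≥ 5 vertices and tw(G) ≥ 4. Hence tw(G) = 4 exactly.

4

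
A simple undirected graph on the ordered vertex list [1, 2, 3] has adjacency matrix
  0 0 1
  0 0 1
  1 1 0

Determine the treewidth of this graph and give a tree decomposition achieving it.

Treewidth 1.
One optimal decomposition is:
Bags: B1 = {1, 3}  B2 = {2, 3}
Tree: B1–B2

Every bag has size at most 2, so the width is 2 − 1 = 1 and tw(G) ≤ 1. Since G has at least one edge (e.g. 3–1), it is not an edgeless graph, so tw(G) ≥ 1. Hence tw(G) = 1 exactly.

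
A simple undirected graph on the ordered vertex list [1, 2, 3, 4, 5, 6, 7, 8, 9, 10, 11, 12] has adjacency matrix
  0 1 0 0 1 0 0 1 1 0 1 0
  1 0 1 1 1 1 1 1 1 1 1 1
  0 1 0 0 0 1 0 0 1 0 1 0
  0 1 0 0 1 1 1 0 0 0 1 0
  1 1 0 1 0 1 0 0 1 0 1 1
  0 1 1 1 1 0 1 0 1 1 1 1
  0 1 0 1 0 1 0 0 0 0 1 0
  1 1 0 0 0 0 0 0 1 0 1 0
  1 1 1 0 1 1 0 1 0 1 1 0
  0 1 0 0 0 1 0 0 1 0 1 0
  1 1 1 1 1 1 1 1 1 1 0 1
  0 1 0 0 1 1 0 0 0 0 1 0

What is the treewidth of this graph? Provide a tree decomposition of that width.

Treewidth 4.
One such decomposition:
Bags: B1 = {2, 5, 6, 9, 11}  B2 = {2, 3, 6, 9, 11}  B3 = {2, 4, 5, 6, 11}  B4 = {2, 4, 6, 7, 11}  B5 = {1, 2, 5, 9, 11}  B6 = {1, 2, 8, 9, 11}  B7 = {2, 6, 9, 10, 11}  B8 = {2, 5, 6, 11, 12}
Tree: B1–B2, B1–B3, B3–B4, B1–B5, B5–B6, B1–B7, B3–B8

Every bag has size at most 5, so the width is 5 − 1 = 4 and tw(G) ≤ 4. For the lower bound, the 5 vertices {1, 2, 8, 9, 11} are pairwise adjacent, and any tree decomposition puts a clique entirely inside one bag — forcing width ≥ 4. Hence tw(G) = 4 exactly.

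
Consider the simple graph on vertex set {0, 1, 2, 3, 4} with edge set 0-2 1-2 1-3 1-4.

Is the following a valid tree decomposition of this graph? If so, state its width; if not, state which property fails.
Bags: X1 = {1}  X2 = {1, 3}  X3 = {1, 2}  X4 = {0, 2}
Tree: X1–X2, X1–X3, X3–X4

A tree decomposition must satisfy three properties: every vertex lies in some bag; for every edge, both endpoints lie together in some bag; and for every vertex, the bags containing it form a connected subtree. Here vertex 4 appears in no bag, so the decomposition is invalid.

No — vertex 4 appears in no bag.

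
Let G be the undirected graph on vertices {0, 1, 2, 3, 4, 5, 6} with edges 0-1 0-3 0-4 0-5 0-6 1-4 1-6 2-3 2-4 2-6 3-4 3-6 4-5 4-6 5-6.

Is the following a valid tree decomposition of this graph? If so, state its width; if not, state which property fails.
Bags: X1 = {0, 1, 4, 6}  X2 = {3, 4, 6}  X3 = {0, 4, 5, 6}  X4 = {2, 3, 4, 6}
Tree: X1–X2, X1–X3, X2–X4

No — edge (0,3) lies in no bag.

A tree decomposition must satisfy three properties: every vertex lies in some bag; for every edge, both endpoints lie together in some bag; and for every vertex, the bags containing it form a connected subtree. Here edge (0,3) lies in no bag, so the decomposition is invalid.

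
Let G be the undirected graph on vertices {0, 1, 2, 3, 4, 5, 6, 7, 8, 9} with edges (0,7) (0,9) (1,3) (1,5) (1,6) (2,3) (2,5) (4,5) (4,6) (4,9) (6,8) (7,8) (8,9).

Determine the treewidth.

2

A width-2 tree decomposition is:
Bags: B1 = {0, 7, 9}  B2 = {7, 8, 9}  B3 = {4, 8, 9}  B4 = {4, 6, 8}  B5 = {4, 5, 6}  B6 = {1, 5, 6}  B7 = {1, 2, 5}  B8 = {1, 2, 3}
Tree: B1–B2, B2–B3, B3–B4, B4–B5, B5–B6, B6–B7, B7–B8
The largest bag has 3 vertices, giving width 2; this decomposition certifies tw(G) ≤ 2. The edges 0–7–8–9–0 form a cycle, so G is not a tree and its treewidth is at least 2. Therefore the treewidth is 2.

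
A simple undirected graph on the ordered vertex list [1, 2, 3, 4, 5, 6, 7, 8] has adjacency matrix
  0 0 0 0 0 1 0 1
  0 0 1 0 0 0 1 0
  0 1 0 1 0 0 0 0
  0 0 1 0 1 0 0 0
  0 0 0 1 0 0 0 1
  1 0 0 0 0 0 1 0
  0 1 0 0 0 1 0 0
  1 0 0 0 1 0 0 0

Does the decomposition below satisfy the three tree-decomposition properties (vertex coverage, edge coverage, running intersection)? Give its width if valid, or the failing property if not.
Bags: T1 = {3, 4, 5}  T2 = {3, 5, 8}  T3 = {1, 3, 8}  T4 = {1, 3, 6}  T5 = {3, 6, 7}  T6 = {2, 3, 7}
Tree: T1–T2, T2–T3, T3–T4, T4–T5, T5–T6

Vertex coverage: the bags together contain {1, 2, 3, 4, 5, 6, 7, 8}, the full vertex set. Edge coverage: each edge of G has both endpoints in at least one bag. Running intersection: for every vertex, the bags containing it form a connected subtree. All three properties hold, so this is a valid tree decomposition of width max|bag| − 1 = 2, and hence tw(G) ≤ 2.

Yes; width 2.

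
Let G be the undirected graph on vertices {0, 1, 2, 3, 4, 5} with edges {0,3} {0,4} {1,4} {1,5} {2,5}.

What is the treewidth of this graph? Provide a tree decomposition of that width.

Each bag holds 2 vertices, so the decomposition has width 1, which upper-bounds the treewidth. G has an edge, so its treewidth is at least 1. The upper and lower bounds meet at 1, so that is the treewidth.

Treewidth 1.
Bags: B1 = {0, 3}  B2 = {0, 4}  B3 = {1, 4}  B4 = {1, 5}  B5 = {2, 5}
Tree: B1–B2, B2–B3, B3–B4, B4–B5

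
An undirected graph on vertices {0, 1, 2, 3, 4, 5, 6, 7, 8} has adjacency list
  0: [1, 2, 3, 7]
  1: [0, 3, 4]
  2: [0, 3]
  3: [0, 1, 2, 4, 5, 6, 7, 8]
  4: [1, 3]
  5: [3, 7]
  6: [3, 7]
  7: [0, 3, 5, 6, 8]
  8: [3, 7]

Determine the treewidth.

2

A width-2 tree decomposition is:
Bags: B1 = {0, 1, 3}  B2 = {1, 3, 4}  B3 = {0, 3, 7}  B4 = {0, 2, 3}  B5 = {3, 7, 8}  B6 = {3, 5, 7}  B7 = {3, 6, 7}
Tree: B1–B2, B1–B3, B1–B4, B3–B5, B3–B6, B6–B7
Each bag holds 3 vertices, so the decomposition has width 2, which upper-bounds the treewidth. On the other hand G contains the 3-clique {0, 1, 3}. A clique must lie in a single bag of any decomposition, so no decomposition can have width below 2. The upper and lower bounds meet at 2, so that is the treewidth.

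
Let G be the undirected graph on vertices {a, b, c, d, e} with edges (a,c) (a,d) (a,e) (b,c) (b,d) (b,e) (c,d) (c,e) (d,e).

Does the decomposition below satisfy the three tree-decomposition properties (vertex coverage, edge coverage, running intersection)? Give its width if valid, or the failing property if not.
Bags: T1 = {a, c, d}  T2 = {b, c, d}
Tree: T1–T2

No — vertex e appears in no bag.

A tree decomposition must satisfy three properties: every vertex lies in some bag; for every edge, both endpoints lie together in some bag; and for every vertex, the bags containing it form a connected subtree. Here vertex e appears in no bag, so the decomposition is invalid.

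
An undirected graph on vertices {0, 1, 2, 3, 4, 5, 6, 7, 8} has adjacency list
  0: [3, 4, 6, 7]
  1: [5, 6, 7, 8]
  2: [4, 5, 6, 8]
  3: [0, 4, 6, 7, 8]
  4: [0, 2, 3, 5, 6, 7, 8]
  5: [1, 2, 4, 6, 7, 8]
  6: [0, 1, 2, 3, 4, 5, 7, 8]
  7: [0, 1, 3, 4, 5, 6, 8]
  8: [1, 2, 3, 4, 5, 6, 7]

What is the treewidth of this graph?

4

A width-4 tree decomposition is:
Bags: B1 = {3, 4, 6, 7, 8}  B2 = {4, 5, 6, 7, 8}  B3 = {2, 4, 5, 6, 8}  B4 = {0, 3, 4, 6, 7}  B5 = {1, 5, 6, 7, 8}
Tree: B1–B2, B2–B3, B1–B4, B2–B5
The largest bag has 5 vertices, giving width 4; this decomposition certifies tw(G) ≤ 4. On the other hand G contains the 5-clique {1, 5, 6, 7, 8}. A clique must lie in a single bag of any decomposition, so no decomposition can have width below 4. Combining the bounds, tw(G) = 4.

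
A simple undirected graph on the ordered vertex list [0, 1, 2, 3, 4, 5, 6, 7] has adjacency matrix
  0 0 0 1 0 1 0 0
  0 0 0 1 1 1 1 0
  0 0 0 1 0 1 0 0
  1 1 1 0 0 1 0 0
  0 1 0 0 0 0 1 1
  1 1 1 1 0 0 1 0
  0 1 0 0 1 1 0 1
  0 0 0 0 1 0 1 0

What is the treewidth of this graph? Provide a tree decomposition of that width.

Each bag holds 3 vertices, so the decomposition has width 2, which upper-bounds the treewidth. For the lower bound, the 3 vertices {1, 4, 6} are pairwise adjacent, and any tree decomposition puts a clique entirely inside one bag — forcing width ≥ 2. The upper and lower bounds meet at 2, so that is the treewidth.

Treewidth 2.
One optimal decomposition is:
Bags: B1 = {1, 3, 5}  B2 = {1, 5, 6}  B3 = {0, 3, 5}  B4 = {1, 4, 6}  B5 = {4, 6, 7}  B6 = {2, 3, 5}
Tree: B1–B2, B1–B3, B2–B4, B4–B5, B3–B6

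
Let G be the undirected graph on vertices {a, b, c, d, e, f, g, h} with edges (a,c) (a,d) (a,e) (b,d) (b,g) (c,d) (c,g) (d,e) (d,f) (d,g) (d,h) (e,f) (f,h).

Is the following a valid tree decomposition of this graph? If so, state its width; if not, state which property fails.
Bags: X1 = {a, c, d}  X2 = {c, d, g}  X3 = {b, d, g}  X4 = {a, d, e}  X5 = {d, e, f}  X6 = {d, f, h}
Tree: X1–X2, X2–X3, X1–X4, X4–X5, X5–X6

Yes; width 2.

Checking the three conditions: (i) the bags cover all of {a, b, c, d, e, f, g, h}; (ii) for each edge, some bag contains both endpoints; (iii) the bags containing any fixed vertex form a subtree. All hold, so the decomposition is valid with width 3 − 1 = 2.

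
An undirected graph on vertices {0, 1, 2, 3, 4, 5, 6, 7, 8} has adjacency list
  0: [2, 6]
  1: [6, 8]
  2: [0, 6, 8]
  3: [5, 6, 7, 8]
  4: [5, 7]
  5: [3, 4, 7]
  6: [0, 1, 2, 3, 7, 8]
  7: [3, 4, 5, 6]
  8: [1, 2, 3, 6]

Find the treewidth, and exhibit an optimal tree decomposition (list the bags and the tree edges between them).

The largest bag has 3 vertices, giving width 2; this decomposition certifies tw(G) ≤ 2. On the other hand G contains the 3-clique {4, 5, 7}. A clique must lie in a single bag of any decomposition, so no decomposition can have width below 2. The upper and lower bounds meet at 2, so that is the treewidth.

Treewidth 2.
Bags: B1 = {3, 6, 8}  B2 = {3, 6, 7}  B3 = {2, 6, 8}  B4 = {3, 5, 7}  B5 = {1, 6, 8}  B6 = {0, 2, 6}  B7 = {4, 5, 7}
Tree: B1–B2, B1–B3, B2–B4, B1–B5, B3–B6, B4–B7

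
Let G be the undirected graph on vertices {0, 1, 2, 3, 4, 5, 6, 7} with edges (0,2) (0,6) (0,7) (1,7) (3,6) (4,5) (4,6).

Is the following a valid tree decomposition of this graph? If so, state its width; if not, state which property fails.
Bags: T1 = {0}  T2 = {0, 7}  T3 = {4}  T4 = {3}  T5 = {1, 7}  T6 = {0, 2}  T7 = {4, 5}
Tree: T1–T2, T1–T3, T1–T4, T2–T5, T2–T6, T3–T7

A tree decomposition must satisfy three properties: every vertex lies in some bag; for every edge, both endpoints lie together in some bag; and for every vertex, the bags containing it form a connected subtree. Here vertex 6 appears in no bag, so the decomposition is invalid.

No — vertex 6 appears in no bag.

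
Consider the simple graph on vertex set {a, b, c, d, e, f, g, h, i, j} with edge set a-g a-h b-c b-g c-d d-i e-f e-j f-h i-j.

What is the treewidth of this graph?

2

A width-2 tree decomposition is:
Bags: B1 = {e, f, j}  B2 = {f, i, j}  B3 = {d, f, i}  B4 = {c, d, f}  B5 = {b, c, f}  B6 = {b, f, g}  B7 = {a, f, g}  B8 = {a, f, h}
Tree: B1–B2, B2–B3, B3–B4, B4–B5, B5–B6, B6–B7, B7–B8
The largest bag has 3 vertices, giving width 2; this decomposition certifies tw(G) ≤ 2. Since f–e–j–i–d–c–b–g–a–h–f is a cycle in G, G is not acyclic. Forests are exactly the graphs of treewidth ≤ 1, so tw(G) ≥ 2. The upper and lower bounds meet at 2, so that is the treewidth.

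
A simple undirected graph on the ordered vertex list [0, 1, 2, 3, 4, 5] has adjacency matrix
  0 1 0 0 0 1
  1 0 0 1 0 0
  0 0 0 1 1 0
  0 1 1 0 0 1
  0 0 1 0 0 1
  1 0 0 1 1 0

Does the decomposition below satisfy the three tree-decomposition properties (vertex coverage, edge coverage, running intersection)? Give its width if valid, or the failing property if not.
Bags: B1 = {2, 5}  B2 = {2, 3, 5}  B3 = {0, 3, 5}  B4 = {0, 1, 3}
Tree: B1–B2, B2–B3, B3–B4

No — vertex 4 appears in no bag.

A tree decomposition must satisfy three properties: every vertex lies in some bag; for every edge, both endpoints lie together in some bag; and for every vertex, the bags containing it form a connected subtree. Here vertex 4 appears in no bag, so the decomposition is invalid.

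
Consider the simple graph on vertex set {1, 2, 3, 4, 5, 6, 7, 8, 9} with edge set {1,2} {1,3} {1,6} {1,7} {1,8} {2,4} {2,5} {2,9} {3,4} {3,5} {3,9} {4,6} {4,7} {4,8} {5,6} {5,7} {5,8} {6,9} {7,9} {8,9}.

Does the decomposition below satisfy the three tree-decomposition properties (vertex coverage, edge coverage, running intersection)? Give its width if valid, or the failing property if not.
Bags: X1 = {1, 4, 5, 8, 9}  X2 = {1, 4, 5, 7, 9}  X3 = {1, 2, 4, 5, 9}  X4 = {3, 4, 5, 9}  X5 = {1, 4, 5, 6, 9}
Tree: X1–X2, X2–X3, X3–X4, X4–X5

A tree decomposition must satisfy three properties: every vertex lies in some bag; for every edge, both endpoints lie together in some bag; and for every vertex, the bags containing it form a connected subtree. Here edge (1,3) lies in no bag, so the decomposition is invalid.

No — edge (1,3) lies in no bag.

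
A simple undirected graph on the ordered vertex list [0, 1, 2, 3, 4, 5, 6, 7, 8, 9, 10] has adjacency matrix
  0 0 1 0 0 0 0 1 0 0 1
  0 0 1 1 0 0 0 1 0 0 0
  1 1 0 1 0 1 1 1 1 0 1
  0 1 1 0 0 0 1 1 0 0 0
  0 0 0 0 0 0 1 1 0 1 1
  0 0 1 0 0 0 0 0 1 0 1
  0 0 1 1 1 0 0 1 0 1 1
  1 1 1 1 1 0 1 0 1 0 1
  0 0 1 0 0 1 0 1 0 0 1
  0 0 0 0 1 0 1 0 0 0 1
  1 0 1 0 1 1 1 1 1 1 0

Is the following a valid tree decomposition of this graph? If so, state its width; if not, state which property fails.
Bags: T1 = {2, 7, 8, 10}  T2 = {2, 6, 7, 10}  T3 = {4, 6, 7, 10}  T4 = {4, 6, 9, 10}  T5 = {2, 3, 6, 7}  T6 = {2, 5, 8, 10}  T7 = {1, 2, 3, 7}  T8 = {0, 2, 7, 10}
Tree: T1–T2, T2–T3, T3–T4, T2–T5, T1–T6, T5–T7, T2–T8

Vertex coverage: the bags together contain {0, 1, 2, 3, 4, 5, 6, 7, 8, 9, 10}, the full vertex set. Edge coverage: each edge of G has both endpoints in at least one bag. Running intersection: for every vertex, the bags containing it form a connected subtree. All three properties hold, so this is a valid tree decomposition of width max|bag| − 1 = 3, and hence tw(G) ≤ 3.

Yes; width 3.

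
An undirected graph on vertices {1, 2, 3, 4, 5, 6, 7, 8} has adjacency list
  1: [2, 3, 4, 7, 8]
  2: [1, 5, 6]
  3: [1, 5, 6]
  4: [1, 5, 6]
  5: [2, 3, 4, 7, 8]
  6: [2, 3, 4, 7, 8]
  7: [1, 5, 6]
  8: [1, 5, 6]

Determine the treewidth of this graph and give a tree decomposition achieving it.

Treewidth 3.
One optimal decomposition is:
Bags: B1 = {1, 5, 6, 8}  B2 = {1, 4, 5, 6}  B3 = {1, 3, 5, 6}  B4 = {1, 5, 6, 7}  B5 = {1, 2, 5, 6}
Tree: B1–B2, B2–B3, B3–B4, B4–B5

Every bag has size at most 4, so the width is 4 − 1 = 3 and tw(G) ≤ 3. For the lower bound: the 4 vertex sets {6,8}, {1,4}, {5}, {3} are disjoint, each induces a connected subgraph, and every pair is joined by at least one edge of G. Contracting each set to a single vertex therefore yields K_{4} as a minor, and since treewidth is minor-monotone, tw(G) ≥ tw(K_{4}) = 3. Hence tw(G) = 3 exactly.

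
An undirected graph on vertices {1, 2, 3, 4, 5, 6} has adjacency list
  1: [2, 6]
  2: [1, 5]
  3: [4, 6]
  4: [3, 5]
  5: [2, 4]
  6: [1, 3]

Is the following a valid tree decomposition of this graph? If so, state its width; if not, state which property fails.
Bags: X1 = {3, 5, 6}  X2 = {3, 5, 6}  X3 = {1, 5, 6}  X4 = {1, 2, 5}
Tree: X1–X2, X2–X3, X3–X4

A tree decomposition must satisfy three properties: every vertex lies in some bag; for every edge, both endpoints lie together in some bag; and for every vertex, the bags containing it form a connected subtree. Here vertex 4 appears in no bag, so the decomposition is invalid.

No — vertex 4 appears in no bag.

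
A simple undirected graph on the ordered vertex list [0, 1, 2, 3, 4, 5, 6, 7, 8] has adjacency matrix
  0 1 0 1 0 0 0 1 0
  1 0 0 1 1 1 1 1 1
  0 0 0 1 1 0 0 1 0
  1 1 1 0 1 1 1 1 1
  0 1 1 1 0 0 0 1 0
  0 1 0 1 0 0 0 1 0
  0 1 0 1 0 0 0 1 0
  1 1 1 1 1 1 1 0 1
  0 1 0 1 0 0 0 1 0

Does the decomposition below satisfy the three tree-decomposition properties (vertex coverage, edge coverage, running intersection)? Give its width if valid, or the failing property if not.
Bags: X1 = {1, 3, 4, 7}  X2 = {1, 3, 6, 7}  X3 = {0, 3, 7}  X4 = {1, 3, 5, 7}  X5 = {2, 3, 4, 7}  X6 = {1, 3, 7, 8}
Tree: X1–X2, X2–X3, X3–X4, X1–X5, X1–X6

A tree decomposition must satisfy three properties: every vertex lies in some bag; for every edge, both endpoints lie together in some bag; and for every vertex, the bags containing it form a connected subtree. Here edge (1,0) lies in no bag, so the decomposition is invalid.

No — edge (1,0) lies in no bag.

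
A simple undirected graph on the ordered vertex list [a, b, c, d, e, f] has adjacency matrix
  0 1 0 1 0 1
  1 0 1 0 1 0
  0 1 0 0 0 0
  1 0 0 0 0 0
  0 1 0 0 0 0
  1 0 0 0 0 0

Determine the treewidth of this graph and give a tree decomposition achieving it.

Every bag has size at most 2, so the width is 2 − 1 = 1 and tw(G) ≤ 1. Any graph with an edge has treewidth ≥ 1, and G has the edge d–a. Therefore the treewidth is 1.

Treewidth 1.
One such decomposition:
Bags: B1 = {a, d}  B2 = {a, b}  B3 = {b, e}  B4 = {a, f}  B5 = {b, c}
Tree: B1–B2, B2–B3, B2–B4, B3–B5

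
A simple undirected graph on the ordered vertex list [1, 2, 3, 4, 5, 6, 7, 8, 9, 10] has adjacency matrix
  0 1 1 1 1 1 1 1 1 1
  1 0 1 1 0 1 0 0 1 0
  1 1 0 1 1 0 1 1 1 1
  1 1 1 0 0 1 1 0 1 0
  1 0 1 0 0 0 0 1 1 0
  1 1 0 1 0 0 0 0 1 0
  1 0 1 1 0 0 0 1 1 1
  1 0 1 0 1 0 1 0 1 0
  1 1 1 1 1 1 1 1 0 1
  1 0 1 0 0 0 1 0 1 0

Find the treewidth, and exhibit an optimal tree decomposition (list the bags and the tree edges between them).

Each bag holds 5 vertices, so the decomposition has width 4, which upper-bounds the treewidth. Conversely, {1, 2, 3, 4, 9} is a clique of size 5, and the vertices of any clique must share a bag in every tree decomposition; so some bag has ≥ 5 vertices and tw(G) ≥ 4. Hence tw(G) = 4 exactly.

Treewidth 4.
One optimal decomposition is:
Bags: B1 = {1, 3, 5, 8, 9}  B2 = {1, 3, 7, 8, 9}  B3 = {1, 3, 4, 7, 9}  B4 = {1, 2, 3, 4, 9}  B5 = {1, 2, 4, 6, 9}  B6 = {1, 3, 7, 9, 10}
Tree: B1–B2, B2–B3, B3–B4, B4–B5, B3–B6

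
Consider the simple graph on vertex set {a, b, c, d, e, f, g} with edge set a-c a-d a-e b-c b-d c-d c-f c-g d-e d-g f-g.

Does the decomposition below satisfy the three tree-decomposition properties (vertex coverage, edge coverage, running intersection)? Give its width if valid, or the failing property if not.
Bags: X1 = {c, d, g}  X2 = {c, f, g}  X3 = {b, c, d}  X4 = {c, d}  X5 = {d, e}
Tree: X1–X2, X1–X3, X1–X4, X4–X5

A tree decomposition must satisfy three properties: every vertex lies in some bag; for every edge, both endpoints lie together in some bag; and for every vertex, the bags containing it form a connected subtree. Here vertex a appears in no bag, so the decomposition is invalid.

No — vertex a appears in no bag.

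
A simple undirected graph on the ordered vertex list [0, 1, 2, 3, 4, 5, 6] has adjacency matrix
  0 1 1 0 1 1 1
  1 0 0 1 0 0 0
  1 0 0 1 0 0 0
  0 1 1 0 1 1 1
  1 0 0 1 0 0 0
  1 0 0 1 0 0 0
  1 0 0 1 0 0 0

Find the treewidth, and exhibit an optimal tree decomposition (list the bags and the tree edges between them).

The largest bag has 3 vertices, giving width 2; this decomposition certifies tw(G) ≤ 2. Since 0–4–3–5–0 is a cycle in G, G is not acyclic. Forests are exactly the graphs of treewidth ≤ 1, so tw(G) ≥ 2. Hence tw(G) = 2 exactly.

Treewidth 2.
Bags: B1 = {0, 3, 4}  B2 = {0, 3, 5}  B3 = {0, 2, 3}  B4 = {0, 1, 3}  B5 = {0, 3, 6}
Tree: B1–B2, B2–B3, B3–B4, B4–B5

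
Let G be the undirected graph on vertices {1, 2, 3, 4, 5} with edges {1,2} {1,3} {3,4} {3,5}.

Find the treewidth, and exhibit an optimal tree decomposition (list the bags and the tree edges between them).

Every bag has size at most 2, so the width is 2 − 1 = 1 and tw(G) ≤ 1. Since G has at least one edge (e.g. 2–1), it is not an edgeless graph, so tw(G) ≥ 1. Combining the bounds, tw(G) = 1.

Treewidth 1.
One optimal decomposition is:
Bags: B1 = {1, 2}  B2 = {1, 3}  B3 = {3, 4}  B4 = {3, 5}
Tree: B1–B2, B2–B3, B2–B4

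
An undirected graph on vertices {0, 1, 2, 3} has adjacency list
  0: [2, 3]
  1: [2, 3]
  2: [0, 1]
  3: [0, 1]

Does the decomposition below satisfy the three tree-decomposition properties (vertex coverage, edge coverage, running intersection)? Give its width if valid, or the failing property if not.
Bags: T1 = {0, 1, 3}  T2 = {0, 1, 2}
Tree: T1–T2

Checking the three conditions: (i) the bags cover all of {0, 1, 2, 3}; (ii) for each edge, some bag contains both endpoints; (iii) the bags containing any fixed vertex form a subtree. All hold, so the decomposition is valid with width 3 − 1 = 2.

Yes; width 2.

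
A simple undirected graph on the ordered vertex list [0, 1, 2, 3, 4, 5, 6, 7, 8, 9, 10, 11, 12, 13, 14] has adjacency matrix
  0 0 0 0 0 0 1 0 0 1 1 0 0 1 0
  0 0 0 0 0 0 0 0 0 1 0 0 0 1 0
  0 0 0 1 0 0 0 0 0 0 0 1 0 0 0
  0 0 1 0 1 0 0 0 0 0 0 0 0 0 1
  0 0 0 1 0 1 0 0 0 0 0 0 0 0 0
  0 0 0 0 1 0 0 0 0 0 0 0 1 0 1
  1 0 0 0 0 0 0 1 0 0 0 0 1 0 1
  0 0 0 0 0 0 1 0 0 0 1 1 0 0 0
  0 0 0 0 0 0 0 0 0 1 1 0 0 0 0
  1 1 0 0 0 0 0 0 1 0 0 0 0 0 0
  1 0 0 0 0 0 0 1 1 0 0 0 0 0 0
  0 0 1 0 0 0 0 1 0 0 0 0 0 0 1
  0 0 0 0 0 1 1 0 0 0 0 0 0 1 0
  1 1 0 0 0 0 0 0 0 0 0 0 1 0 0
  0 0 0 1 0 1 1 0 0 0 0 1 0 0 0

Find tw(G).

A width-3 tree decomposition is:
Bags: B1 = {2, 3, 4, 5}  B2 = {2, 3, 5, 14}  B3 = {2, 5, 11, 14}  B4 = {5, 11, 12, 14}  B5 = {6, 11, 12, 14}  B6 = {6, 7, 11, 12}  B7 = {6, 7, 12, 13}  B8 = {0, 6, 7, 13}  B9 = {0, 7, 10, 13}  B10 = {0, 1, 10, 13}  B11 = {0, 1, 9, 10}  B12 = {1, 8, 9, 10}
Tree: B1–B2, B2–B3, B3–B4, B4–B5, B5–B6, B6–B7, B7–B8, B8–B9, B9–B10, B10–B11, B11–B12
The largest bag has 4 vertices, giving width 3; this decomposition certifies tw(G) ≤ 3. For the lower bound: the 4 vertex sets {2,3,4}, {5}, {14}, {6,7,11,12} are disjoint, each induces a connected subgraph, and every pair is joined by at least one edge of G. Contracting each set to a single vertex therefore yields K_{4} as a minor, and since treewidth is minor-monotone, tw(G) ≥ tw(K_{4}) = 3. The upper and lower bounds meet at 3, so that is the treewidth.

3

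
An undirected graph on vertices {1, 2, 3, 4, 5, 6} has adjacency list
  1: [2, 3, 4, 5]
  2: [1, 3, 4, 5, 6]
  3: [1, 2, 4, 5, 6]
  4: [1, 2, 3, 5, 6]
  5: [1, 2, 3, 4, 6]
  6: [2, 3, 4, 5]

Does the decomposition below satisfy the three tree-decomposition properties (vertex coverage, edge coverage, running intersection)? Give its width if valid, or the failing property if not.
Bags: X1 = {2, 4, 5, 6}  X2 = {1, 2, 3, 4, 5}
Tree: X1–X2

A tree decomposition must satisfy three properties: every vertex lies in some bag; for every edge, both endpoints lie together in some bag; and for every vertex, the bags containing it form a connected subtree. Here edge (3,6) lies in no bag, so the decomposition is invalid.

No — edge (3,6) lies in no bag.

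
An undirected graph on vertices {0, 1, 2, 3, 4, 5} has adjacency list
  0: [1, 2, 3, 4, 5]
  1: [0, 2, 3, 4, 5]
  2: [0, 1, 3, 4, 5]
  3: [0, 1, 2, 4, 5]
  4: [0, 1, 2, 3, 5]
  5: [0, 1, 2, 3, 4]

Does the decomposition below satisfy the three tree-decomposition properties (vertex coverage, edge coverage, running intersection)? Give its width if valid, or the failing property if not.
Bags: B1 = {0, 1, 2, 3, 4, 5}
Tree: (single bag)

Checking the three conditions: (i) the bags cover all of {0, 1, 2, 3, 4, 5}; (ii) for each edge, some bag contains both endpoints; (iii) the bags containing any fixed vertex form a subtree. All hold, so the decomposition is valid with width 6 − 1 = 5.

Yes; width 5.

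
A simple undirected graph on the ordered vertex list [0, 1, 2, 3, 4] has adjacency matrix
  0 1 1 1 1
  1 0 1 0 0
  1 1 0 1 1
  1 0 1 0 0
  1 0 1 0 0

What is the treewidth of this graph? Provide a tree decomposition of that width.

Treewidth 2.
Bags: B1 = {0, 2, 4}  B2 = {0, 2, 3}  B3 = {0, 1, 2}
Tree: B1–B2, B1–B3

Every bag has size at most 3, so the width is 3 − 1 = 2 and tw(G) ≤ 2. For the lower bound, the 3 vertices {0, 1, 2} are pairwise adjacent, and any tree decomposition puts a clique entirely inside one bag — forcing width ≥ 2. Hence tw(G) = 2 exactly.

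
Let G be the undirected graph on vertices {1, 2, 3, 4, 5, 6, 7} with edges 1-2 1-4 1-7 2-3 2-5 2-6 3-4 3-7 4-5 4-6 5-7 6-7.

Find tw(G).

3

A width-3 tree decomposition is:
Bags: B1 = {1, 2, 4, 7}  B2 = {2, 4, 6, 7}  B3 = {2, 3, 4, 7}  B4 = {2, 4, 5, 7}
Tree: B1–B2, B2–B3, B3–B4
Each bag holds 4 vertices, so the decomposition has width 3, which upper-bounds the treewidth. For the lower bound: the 4 vertex sets {1,7}, {4,6}, {2}, {3} are disjoint, each induces a connected subgraph, and every pair is joined by at least one edge of G. Contracting each set to a single vertex therefore yields K_{4} as a minor, and since treewidth is minor-monotone, tw(G) ≥ tw(K_{4}) = 3. The upper and lower bounds meet at 3, so that is the treewidth.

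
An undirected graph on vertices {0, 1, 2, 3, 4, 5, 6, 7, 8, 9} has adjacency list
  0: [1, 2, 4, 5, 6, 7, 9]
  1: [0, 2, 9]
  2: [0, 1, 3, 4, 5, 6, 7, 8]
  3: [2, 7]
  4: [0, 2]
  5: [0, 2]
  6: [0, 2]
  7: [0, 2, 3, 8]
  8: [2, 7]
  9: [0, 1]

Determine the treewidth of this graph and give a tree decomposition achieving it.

Treewidth 2.
Bags: B1 = {0, 2, 7}  B2 = {2, 3, 7}  B3 = {0, 2, 5}  B4 = {0, 1, 2}  B5 = {2, 7, 8}  B6 = {0, 1, 9}  B7 = {0, 2, 6}  B8 = {0, 2, 4}
Tree: B1–B2, B1–B3, B1–B4, B1–B5, B4–B6, B1–B7, B4–B8

The largest bag has 3 vertices, giving width 2; this decomposition certifies tw(G) ≤ 2. For the lower bound, the 3 vertices {0, 1, 9} are pairwise adjacent, and any tree decomposition puts a clique entirely inside one bag — forcing width ≥ 2. Therefore the treewidth is 2.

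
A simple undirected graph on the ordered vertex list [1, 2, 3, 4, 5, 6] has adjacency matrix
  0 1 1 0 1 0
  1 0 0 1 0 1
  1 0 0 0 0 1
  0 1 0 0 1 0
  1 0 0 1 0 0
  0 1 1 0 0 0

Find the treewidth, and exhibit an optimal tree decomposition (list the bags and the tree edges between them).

Each bag holds 3 vertices, so the decomposition has width 2, which upper-bounds the treewidth. For the lower bound, G contains the cycle 5–4–2–1–5, so G is not a forest; only forests have treewidth ≤ 1, hence tw(G) ≥ 2. The upper and lower bounds meet at 2, so that is the treewidth.

Treewidth 2.
One optimal decomposition is:
Bags: B1 = {1, 4, 5}  B2 = {1, 2, 4}  B3 = {1, 2, 3}  B4 = {2, 3, 6}
Tree: B1–B2, B2–B3, B3–B4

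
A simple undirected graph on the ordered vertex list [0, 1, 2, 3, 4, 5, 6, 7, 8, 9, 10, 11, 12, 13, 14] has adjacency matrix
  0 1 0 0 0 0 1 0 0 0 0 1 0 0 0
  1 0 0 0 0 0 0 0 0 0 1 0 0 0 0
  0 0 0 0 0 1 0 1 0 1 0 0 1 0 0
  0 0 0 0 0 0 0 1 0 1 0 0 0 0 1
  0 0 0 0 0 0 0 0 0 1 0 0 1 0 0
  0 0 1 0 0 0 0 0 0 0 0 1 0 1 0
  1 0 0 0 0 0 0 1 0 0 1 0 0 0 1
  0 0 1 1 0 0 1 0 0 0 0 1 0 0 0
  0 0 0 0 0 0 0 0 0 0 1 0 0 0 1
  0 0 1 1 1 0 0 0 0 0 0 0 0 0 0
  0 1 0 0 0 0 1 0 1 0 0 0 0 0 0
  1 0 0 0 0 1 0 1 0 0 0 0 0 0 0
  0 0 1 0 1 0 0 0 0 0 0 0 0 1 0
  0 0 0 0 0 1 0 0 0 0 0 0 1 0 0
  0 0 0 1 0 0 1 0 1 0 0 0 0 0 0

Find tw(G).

A width-3 tree decomposition is:
Bags: B1 = {0, 1, 8, 10}  B2 = {0, 6, 8, 10}  B3 = {0, 6, 8, 14}  B4 = {0, 6, 11, 14}  B5 = {6, 7, 11, 14}  B6 = {3, 7, 11, 14}  B7 = {3, 5, 7, 11}  B8 = {2, 3, 5, 7}  B9 = {2, 3, 5, 9}  B10 = {2, 5, 9, 13}  B11 = {2, 9, 12, 13}  B12 = {4, 9, 12, 13}
Tree: B1–B2, B2–B3, B3–B4, B4–B5, B5–B6, B6–B7, B7–B8, B8–B9, B9–B10, B10–B11, B11–B12
Each bag holds 4 vertices, so the decomposition has width 3, which upper-bounds the treewidth. For the lower bound: the 4 vertex sets {1,8,10}, {0}, {6}, {3,7,11,14} are disjoint, each induces a connected subgraph, and every pair is joined by at least one edge of G. Contracting each set to a single vertex therefore yields K_{4} as a minor, and since treewidth is minor-monotone, tw(G) ≥ tw(K_{4}) = 3. The upper and lower bounds meet at 3, so that is the treewidth.

3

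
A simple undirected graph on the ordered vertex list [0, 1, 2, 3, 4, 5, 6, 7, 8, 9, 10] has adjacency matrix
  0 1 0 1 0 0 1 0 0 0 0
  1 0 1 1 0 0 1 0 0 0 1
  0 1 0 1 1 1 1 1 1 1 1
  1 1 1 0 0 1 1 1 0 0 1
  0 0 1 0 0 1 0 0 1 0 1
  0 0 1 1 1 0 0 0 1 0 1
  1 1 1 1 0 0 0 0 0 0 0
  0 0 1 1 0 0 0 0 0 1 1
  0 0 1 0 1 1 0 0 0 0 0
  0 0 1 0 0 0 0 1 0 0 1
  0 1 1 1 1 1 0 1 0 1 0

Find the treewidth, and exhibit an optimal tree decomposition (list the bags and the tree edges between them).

Every bag has size at most 4, so the width is 4 − 1 = 3 and tw(G) ≤ 3. Conversely, {0, 1, 3, 6} is a clique of size 4, and the vertices of any clique must share a bag in every tree decomposition; so some bag has ≥ 4 vertices and tw(G) ≥ 3. The upper and lower bounds meet at 3, so that is the treewidth.

Treewidth 3.
Bags: B1 = {1, 2, 3, 10}  B2 = {1, 2, 3, 6}  B3 = {2, 3, 7, 10}  B4 = {2, 3, 5, 10}  B5 = {2, 7, 9, 10}  B6 = {2, 4, 5, 10}  B7 = {0, 1, 3, 6}  B8 = {2, 4, 5, 8}
Tree: B1–B2, B1–B3, B3–B4, B3–B5, B4–B6, B2–B7, B6–B8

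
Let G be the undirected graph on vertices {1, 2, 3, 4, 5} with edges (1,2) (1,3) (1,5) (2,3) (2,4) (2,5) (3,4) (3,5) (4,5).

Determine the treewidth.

A width-3 tree decomposition is:
Bags: B1 = {1, 2, 3, 5}  B2 = {2, 3, 4, 5}
Tree: B1–B2
Every bag has size at most 4, so the width is 4 − 1 = 3 and tw(G) ≤ 3. On the other hand G contains the 4-clique {1, 2, 3, 5}. A clique must lie in a single bag of any decomposition, so no decomposition can have width below 3. Hence tw(G) = 3 exactly.

3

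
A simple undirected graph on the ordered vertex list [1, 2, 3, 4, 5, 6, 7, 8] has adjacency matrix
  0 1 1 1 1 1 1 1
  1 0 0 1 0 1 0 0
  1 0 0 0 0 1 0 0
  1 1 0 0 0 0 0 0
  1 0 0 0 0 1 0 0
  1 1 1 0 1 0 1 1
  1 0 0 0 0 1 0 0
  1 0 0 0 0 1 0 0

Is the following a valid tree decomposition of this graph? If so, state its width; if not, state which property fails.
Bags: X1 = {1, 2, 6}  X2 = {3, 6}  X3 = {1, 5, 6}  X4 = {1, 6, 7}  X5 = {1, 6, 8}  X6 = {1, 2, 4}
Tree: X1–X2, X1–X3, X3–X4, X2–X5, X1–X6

A tree decomposition must satisfy three properties: every vertex lies in some bag; for every edge, both endpoints lie together in some bag; and for every vertex, the bags containing it form a connected subtree. Here edge (1,3) lies in no bag, so the decomposition is invalid.

No — edge (1,3) lies in no bag.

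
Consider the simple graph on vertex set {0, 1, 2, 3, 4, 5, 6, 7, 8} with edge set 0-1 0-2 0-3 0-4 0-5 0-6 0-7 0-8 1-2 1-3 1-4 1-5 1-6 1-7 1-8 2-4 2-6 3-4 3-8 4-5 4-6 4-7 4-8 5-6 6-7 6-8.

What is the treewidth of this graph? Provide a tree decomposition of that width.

Each bag holds 5 vertices, so the decomposition has width 4, which upper-bounds the treewidth. On the other hand G contains the 5-clique {0, 1, 3, 4, 8}. A clique must lie in a single bag of any decomposition, so no decomposition can have width below 4. The upper and lower bounds meet at 4, so that is the treewidth.

Treewidth 4.
Bags: B1 = {0, 1, 4, 6, 8}  B2 = {0, 1, 4, 5, 6}  B3 = {0, 1, 3, 4, 8}  B4 = {0, 1, 4, 6, 7}  B5 = {0, 1, 2, 4, 6}
Tree: B1–B2, B1–B3, B1–B4, B2–B5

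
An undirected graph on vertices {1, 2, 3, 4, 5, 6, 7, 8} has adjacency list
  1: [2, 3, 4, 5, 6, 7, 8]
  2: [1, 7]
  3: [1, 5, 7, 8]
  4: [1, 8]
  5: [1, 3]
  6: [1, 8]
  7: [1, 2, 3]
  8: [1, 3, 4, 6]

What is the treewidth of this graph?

2

A width-2 tree decomposition is:
Bags: B1 = {1, 3, 7}  B2 = {1, 3, 5}  B3 = {1, 3, 8}  B4 = {1, 4, 8}  B5 = {1, 2, 7}  B6 = {1, 6, 8}
Tree: B1–B2, B2–B3, B3–B4, B1–B5, B3–B6
The largest bag has 3 vertices, giving width 2; this decomposition certifies tw(G) ≤ 2. On the other hand G contains the 3-clique {1, 2, 7}. A clique must lie in a single bag of any decomposition, so no decomposition can have width below 2. Hence tw(G) = 2 exactly.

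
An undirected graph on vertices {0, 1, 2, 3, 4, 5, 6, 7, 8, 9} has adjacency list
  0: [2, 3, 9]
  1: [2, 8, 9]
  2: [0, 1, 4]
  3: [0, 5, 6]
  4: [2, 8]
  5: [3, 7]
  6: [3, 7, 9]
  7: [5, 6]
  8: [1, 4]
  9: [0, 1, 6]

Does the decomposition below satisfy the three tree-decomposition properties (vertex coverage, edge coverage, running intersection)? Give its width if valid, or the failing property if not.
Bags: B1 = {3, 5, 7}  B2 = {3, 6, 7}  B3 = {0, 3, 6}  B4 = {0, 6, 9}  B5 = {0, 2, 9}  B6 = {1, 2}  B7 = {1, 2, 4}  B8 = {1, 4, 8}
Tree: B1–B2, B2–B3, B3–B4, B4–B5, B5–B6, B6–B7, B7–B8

No — edge (9,1) lies in no bag.

A tree decomposition must satisfy three properties: every vertex lies in some bag; for every edge, both endpoints lie together in some bag; and for every vertex, the bags containing it form a connected subtree. Here edge (9,1) lies in no bag, so the decomposition is invalid.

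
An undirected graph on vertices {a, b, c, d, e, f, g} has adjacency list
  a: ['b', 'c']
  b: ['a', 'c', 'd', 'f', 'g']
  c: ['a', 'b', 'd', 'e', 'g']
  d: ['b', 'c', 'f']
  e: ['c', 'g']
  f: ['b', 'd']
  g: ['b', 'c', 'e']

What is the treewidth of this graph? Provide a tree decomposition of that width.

Every bag has size at most 3, so the width is 3 − 1 = 2 and tw(G) ≤ 2. On the other hand G contains the 3-clique {c, e, g}. A clique must lie in a single bag of any decomposition, so no decomposition can have width below 2. Therefore the treewidth is 2.

Treewidth 2.
Bags: B1 = {b, c, d}  B2 = {b, c, g}  B3 = {b, d, f}  B4 = {a, b, c}  B5 = {c, e, g}
Tree: B1–B2, B1–B3, B1–B4, B2–B5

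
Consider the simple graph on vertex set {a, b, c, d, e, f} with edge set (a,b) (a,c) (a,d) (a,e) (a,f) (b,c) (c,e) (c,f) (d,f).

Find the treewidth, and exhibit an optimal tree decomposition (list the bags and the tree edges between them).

Treewidth 2.
One optimal decomposition is:
Bags: B1 = {a, c, f}  B2 = {a, d, f}  B3 = {a, b, c}  B4 = {a, c, e}
Tree: B1–B2, B1–B3, B1–B4

Each bag holds 3 vertices, so the decomposition has width 2, which upper-bounds the treewidth. On the other hand G contains the 3-clique {a, d, f}. A clique must lie in a single bag of any decomposition, so no decomposition can have width below 2. The upper and lower bounds meet at 2, so that is the treewidth.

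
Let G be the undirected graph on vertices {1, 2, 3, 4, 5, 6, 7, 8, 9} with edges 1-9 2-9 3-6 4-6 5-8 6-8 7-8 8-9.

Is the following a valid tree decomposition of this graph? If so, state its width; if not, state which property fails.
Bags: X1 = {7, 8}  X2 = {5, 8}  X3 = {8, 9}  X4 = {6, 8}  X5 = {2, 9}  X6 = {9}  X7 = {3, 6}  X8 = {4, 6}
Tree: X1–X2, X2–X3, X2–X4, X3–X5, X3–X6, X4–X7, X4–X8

A tree decomposition must satisfy three properties: every vertex lies in some bag; for every edge, both endpoints lie together in some bag; and for every vertex, the bags containing it form a connected subtree. Here vertex 1 appears in no bag, so the decomposition is invalid.

No — vertex 1 appears in no bag.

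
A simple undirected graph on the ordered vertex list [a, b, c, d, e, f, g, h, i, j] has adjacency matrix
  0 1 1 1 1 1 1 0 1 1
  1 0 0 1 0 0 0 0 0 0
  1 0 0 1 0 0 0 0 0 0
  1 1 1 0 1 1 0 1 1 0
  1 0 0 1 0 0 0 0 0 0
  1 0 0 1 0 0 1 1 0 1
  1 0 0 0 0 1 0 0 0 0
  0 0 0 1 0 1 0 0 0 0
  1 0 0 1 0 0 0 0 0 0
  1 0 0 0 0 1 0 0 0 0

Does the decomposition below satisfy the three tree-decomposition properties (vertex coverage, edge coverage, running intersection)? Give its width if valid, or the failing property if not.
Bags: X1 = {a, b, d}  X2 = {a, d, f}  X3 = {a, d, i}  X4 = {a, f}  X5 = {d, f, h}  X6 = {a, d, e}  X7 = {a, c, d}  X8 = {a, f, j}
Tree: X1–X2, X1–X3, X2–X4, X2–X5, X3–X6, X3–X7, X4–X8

No — vertex g appears in no bag.

A tree decomposition must satisfy three properties: every vertex lies in some bag; for every edge, both endpoints lie together in some bag; and for every vertex, the bags containing it form a connected subtree. Here vertex g appears in no bag, so the decomposition is invalid.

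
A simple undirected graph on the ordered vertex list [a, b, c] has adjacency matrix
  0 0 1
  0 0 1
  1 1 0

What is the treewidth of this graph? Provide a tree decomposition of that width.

Treewidth 1.
One such decomposition:
Bags: B1 = {b, c}  B2 = {a, c}
Tree: B1–B2

The largest bag has 2 vertices, giving width 1; this decomposition certifies tw(G) ≤ 1. Since G has at least one edge (e.g. c–b), it is not an edgeless graph, so tw(G) ≥ 1. Therefore the treewidth is 1.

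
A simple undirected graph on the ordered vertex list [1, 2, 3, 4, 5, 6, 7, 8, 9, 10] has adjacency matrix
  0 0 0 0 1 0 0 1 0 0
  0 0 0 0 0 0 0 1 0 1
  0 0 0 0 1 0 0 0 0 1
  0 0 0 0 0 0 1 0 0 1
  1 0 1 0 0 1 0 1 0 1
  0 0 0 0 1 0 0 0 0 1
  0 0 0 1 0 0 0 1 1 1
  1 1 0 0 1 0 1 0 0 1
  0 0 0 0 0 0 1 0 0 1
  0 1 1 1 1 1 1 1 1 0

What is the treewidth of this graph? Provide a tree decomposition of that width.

Every bag has size at most 3, so the width is 3 − 1 = 2 and tw(G) ≤ 2. For the lower bound, the 3 vertices {1, 5, 8} are pairwise adjacent, and any tree decomposition puts a clique entirely inside one bag — forcing width ≥ 2. The upper and lower bounds meet at 2, so that is the treewidth.

Treewidth 2.
One such decomposition:
Bags: B1 = {5, 8, 10}  B2 = {1, 5, 8}  B3 = {2, 8, 10}  B4 = {7, 8, 10}  B5 = {4, 7, 10}  B6 = {5, 6, 10}  B7 = {3, 5, 10}  B8 = {7, 9, 10}
Tree: B1–B2, B1–B3, B1–B4, B4–B5, B1–B6, B1–B7, B4–B8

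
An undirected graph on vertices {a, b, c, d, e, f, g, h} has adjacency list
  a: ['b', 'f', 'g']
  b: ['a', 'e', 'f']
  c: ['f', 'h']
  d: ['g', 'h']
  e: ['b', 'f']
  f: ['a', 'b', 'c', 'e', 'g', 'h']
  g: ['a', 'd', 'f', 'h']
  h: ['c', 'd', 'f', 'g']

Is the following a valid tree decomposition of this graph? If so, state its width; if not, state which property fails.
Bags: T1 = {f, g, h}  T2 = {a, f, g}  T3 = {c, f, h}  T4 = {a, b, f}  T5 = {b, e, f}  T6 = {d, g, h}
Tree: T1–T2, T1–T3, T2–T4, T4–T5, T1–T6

Yes; width 2.

Checking the three conditions: (i) the bags cover all of {a, b, c, d, e, f, g, h}; (ii) for each edge, some bag contains both endpoints; (iii) the bags containing any fixed vertex form a subtree. All hold, so the decomposition is valid with width 3 − 1 = 2.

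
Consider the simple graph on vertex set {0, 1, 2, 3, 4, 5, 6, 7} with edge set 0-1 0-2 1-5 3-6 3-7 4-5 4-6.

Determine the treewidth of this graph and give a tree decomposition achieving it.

Every bag has size at most 2, so the width is 2 − 1 = 1 and tw(G) ≤ 1. Any graph with an edge has treewidth ≥ 1, and G has the edge 7–3. The upper and lower bounds meet at 1, so that is the treewidth.

Treewidth 1.
One such decomposition:
Bags: B1 = {3, 7}  B2 = {3, 6}  B3 = {4, 6}  B4 = {4, 5}  B5 = {1, 5}  B6 = {0, 1}  B7 = {0, 2}
Tree: B1–B2, B2–B3, B3–B4, B4–B5, B5–B6, B6–B7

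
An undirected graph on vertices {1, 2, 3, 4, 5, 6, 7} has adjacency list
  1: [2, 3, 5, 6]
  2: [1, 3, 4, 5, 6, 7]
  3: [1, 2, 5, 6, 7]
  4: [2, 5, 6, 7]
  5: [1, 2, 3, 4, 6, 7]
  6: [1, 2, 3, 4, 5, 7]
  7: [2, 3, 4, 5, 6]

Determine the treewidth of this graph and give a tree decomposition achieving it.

Treewidth 4.
One optimal decomposition is:
Bags: B1 = {2, 3, 5, 6, 7}  B2 = {1, 2, 3, 5, 6}  B3 = {2, 4, 5, 6, 7}
Tree: B1–B2, B1–B3

Every bag has size at most 5, so the width is 5 − 1 = 4 and tw(G) ≤ 4. For the lower bound, the 5 vertices {1, 2, 3, 5, 6} are pairwise adjacent, and any tree decomposition puts a clique entirely inside one bag — forcing width ≥ 4. Therefore the treewidth is 4.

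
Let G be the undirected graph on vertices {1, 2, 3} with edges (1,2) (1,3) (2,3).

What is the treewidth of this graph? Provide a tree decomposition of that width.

Treewidth 2.
One such decomposition:
Bags: B1 = {1, 2, 3}
Tree: (single bag)

A single bag containing all 3 vertices is trivially a valid decomposition of width 2. For the lower bound, the 3 vertices {1, 2, 3} are pairwise adjacent, and any tree decomposition puts a clique entirely inside one bag — forcing width ≥ 2. The upper and lower bounds meet at 2, so that is the treewidth.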